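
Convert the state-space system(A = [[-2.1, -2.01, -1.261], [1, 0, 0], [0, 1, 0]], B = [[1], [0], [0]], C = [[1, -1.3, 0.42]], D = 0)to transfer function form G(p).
G(p) = C(pI - A)⁻¹B + D.
Characteristic polynomial det(pI - A) = p^3 + 2.1*p^2 + 2.01*p + 1.261.
Numerator from C·adj(pI-A)·B + D·det(pI-A) = p^2 - 1.3*p + 0.42.
G(p) = (p^2 - 1.3*p + 0.42)/(p^3 + 2.1*p^2 + 2.01*p + 1.261)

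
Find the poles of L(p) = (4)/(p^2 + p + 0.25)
Set denominator = 0: p^2 + p + 0.25 = (p + 0.5)(p + 0.5) = 0 → Poles: -0.5, -0.5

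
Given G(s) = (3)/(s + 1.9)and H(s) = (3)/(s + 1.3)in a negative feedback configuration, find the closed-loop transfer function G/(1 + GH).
Closed-loop T = G/(1+GH).
Numerator: G_num * H_den = 3*s + 3.9.
Denominator: G_den * H_den + G_num * H_num = (s^2 + 3.2*s + 2.47) + (9) = s^2 + 3.2*s + 11.47.
T(s) = (3*s + 3.9)/(s^2 + 3.2*s + 11.47)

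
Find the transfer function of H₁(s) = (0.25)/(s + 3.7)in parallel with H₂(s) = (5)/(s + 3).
Parallel: H = H₁ + H₂ = (n₁·d₂ + n₂·d₁)/(d₁·d₂).
n₁·d₂ = 0.25*s + 0.75. n₂·d₁ = 5*s + 18.5. Sum = 5.25*s + 19.25. d₁·d₂ = s^2 + 6.7*s + 11.1.
H(s) = (5.25*s + 19.25)/(s^2 + 6.7*s + 11.1)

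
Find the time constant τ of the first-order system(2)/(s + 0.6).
First-order system: τ = -1/pole. Pole = -0.6. τ = -1/(-0.6) = 1.667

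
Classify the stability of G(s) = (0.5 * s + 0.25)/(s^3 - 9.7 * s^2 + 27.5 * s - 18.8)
Denominator: s^3 - 9.7*s^2 + 27.5*s - 18.8 = (s - 4)(s - 1)(s - 4.7). Poles: 1, 4, 4.7. Unstable (3 pole(s) in RHP)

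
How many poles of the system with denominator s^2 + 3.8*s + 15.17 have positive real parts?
Poles: -1.9 + 3.4j, -1.9 - 3.4j. RHP poles (Re>0): 0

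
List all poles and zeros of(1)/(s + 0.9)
Set denominator = 0: s + 0.9 = 0 → Poles: -0.9
Numerator is a nonzero constant (1) → Zeros: none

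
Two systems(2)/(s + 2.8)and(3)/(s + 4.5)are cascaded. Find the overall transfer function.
Series: H = H₁ · H₂ = (n₁·n₂)/(d₁·d₂).
Num: n₁·n₂ = 6. Den: d₁·d₂ = s^2 + 7.3*s + 12.6.
H(s) = (6)/(s^2 + 7.3*s + 12.6)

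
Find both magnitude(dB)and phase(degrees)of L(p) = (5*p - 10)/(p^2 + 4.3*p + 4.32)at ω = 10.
Substitute p = j*10: L(j10) = 0.282342 - 0.395686j.
|L| = 20*log₁₀(sqrt(Re²+Im²)) = -6.27 dB.
∠L = atan2(Im, Re) = -54.49°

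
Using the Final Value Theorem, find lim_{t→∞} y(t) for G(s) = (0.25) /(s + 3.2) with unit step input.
FVT: lim_{t→∞} y(t) = lim_{s→0} s*Y(s) where Y(s) = G(s)/s.
= lim_{s→0} G(s) = G(0) = num(0)/den(0) = 0.25/3.2 = 0.07812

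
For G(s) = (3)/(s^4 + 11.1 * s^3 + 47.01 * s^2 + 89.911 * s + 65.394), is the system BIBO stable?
Denominator: s^4 + 11.1*s^3 + 47.01*s^2 + 89.911*s + 65.394 = (s + 2.8)(s + 2.7)(s^2 + 5.6*s + 8.65). Poles: -2.7, -2.8, -2.8 + 0.9j, -2.8 - 0.9j. All Re(p)<0: Yes (stable)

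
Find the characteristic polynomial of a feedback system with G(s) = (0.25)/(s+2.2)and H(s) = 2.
Characteristic poly = G_den * H_den + G_num * H_num = (s + 2.2) + (0.5) = s + 2.7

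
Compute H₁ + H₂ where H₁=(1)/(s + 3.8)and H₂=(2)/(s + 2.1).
Parallel: H = H₁ + H₂ = (n₁·d₂ + n₂·d₁)/(d₁·d₂).
n₁·d₂ = s + 2.1. n₂·d₁ = 2*s + 7.6. Sum = 3*s + 9.7. d₁·d₂ = s^2 + 5.9*s + 7.98.
H(s) = (3*s + 9.7)/(s^2 + 5.9*s + 7.98)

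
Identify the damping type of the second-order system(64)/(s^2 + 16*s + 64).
Standard form: ωn²/(s²+2ζωn·s+ωn²) gives ωn=8, ζ=1.
Critically damped (ζ = 1)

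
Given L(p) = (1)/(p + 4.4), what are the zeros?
Numerator is a nonzero constant (1) → Zeros: none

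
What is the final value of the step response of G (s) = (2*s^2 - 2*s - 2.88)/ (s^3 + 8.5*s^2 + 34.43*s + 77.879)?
FVT: lim_{t→∞} y(t) = lim_{s→0} s*Y(s) where Y(s) = G(s)/s.
= lim_{s→0} G(s) = G(0) = num(0)/den(0) = -2.88/77.879 = -0.03698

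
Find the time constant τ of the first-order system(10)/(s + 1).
First-order system: τ = -1/pole. Pole = -1. τ = -1/(-1) = 1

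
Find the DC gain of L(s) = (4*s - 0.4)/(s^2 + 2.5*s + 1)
DC gain = L(0) = num(0)/den(0) = -0.4/1 = -0.4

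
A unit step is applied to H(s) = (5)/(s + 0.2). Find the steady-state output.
FVT: lim_{t→∞} y(t) = lim_{s→0} s*Y(s) where Y(s) = H(s)/s.
= lim_{s→0} H(s) = H(0) = num(0)/den(0) = 5/0.2 = 25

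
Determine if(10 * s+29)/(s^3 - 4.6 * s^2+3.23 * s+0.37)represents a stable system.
Denominator: s^3 - 4.6*s^2 + 3.23*s + 0.37 = (s - 1)(s + 0.1)(s - 3.7). Poles: -0.1, 1, 3.7. All Re(p)<0: No (unstable)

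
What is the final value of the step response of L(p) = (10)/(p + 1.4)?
FVT: lim_{t→∞} y(t) = lim_{p→0} p*Y(p) where Y(p) = L(p)/p.
= lim_{p→0} L(p) = L(0) = num(0)/den(0) = 10/1.4 = 7.143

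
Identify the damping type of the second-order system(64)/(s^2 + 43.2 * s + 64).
Standard form: ωn²/(s²+2ζωn·s+ωn²) gives ωn=8, ζ=2.7.
Overdamped (ζ = 2.7 > 1)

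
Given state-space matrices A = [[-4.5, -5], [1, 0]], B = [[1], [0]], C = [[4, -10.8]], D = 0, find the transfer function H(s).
H(s) = C(sI - A)⁻¹B + D.
Characteristic polynomial det(sI - A) = s^2 + 4.5*s + 5.
Numerator from C·adj(sI-A)·B + D·det(sI-A) = 4*s - 10.8.
H(s) = (4*s - 10.8)/(s^2 + 4.5*s + 5)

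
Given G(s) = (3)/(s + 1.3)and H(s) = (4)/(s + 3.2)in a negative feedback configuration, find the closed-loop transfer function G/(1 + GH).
Closed-loop T = G/(1+GH).
Numerator: G_num * H_den = 3*s + 9.6.
Denominator: G_den * H_den + G_num * H_num = (s^2 + 4.5*s + 4.16) + (12) = s^2 + 4.5*s + 16.16.
T(s) = (3*s + 9.6)/(s^2 + 4.5*s + 16.16)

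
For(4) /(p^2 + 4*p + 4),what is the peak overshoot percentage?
Standard form: ωn²/(p²+2ζωn·p+ωn²) → ωn = 2, ζ = 1.
ζ ≥ 1, so the response is non-oscillatory: peak overshoot = 0%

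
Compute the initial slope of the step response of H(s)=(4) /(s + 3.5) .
IVT: y'(0⁺) = lim_{s→∞} s²·Y(s) = lim_{s→∞} s·H(s).
deg(num) = 0, deg(den) = 1, relative degree = 1, so s·H(s) → (leading num)/(leading den) = 4/1 = 4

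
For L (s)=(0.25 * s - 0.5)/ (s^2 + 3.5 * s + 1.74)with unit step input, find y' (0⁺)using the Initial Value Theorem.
IVT: y'(0⁺) = lim_{s→∞} s²·Y(s) = lim_{s→∞} s·L(s).
deg(num) = 1, deg(den) = 2, relative degree = 1, so s·L(s) → (leading num)/(leading den) = 0.25/1 = 0.25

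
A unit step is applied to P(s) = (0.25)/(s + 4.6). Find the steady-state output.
FVT: lim_{t→∞} y(t) = lim_{s→0} s*Y(s) where Y(s) = P(s)/s.
= lim_{s→0} P(s) = P(0) = num(0)/den(0) = 0.25/4.6 = 0.05435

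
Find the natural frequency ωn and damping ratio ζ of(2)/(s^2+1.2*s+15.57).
Underdamped: complex pole -0.6 + 3.9j. ωn = |pole| = 3.946, ζ = -Re(pole)/ωn = 0.1521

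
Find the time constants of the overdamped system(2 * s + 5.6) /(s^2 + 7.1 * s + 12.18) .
Overdamped: real poles at -4.2, -2.9. τ = -1/pole → τ₁ = 0.2381, τ₂ = 0.3448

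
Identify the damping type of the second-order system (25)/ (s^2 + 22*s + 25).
Standard form: ωn²/(s²+2ζωn·s+ωn²) gives ωn=5, ζ=2.2.
Overdamped (ζ = 2.2 > 1)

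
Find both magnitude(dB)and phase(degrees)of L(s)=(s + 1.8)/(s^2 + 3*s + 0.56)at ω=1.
Substitute s = j*1: L(j1) = 0.240167 - 0.635225j.
|L| = 20*log₁₀(sqrt(Re²+Im²)) = -3.36 dB.
∠L = atan2(Im, Re) = -69.29°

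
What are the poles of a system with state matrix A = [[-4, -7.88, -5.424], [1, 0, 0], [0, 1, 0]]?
Eigenvalues solve det(λI - A) = 0.
Characteristic polynomial: λ^3 + 4*λ^2 + 7.88*λ + 5.424 = 0.
Factor: (λ + 1.2)(λ^2 + 2.8*λ + 4.52) = 0.
Roots: -1.2, -1.4 + 1.6j, -1.4 - 1.6j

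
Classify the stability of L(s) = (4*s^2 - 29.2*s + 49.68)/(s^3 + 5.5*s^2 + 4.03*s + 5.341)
Denominator: s^3 + 5.5*s^2 + 4.03*s + 5.341 = (s + 4.9)(s^2 + 0.6*s + 1.09). Poles: -0.3 + 1j, -0.3 - 1j, -4.9. Stable (all poles in LHP)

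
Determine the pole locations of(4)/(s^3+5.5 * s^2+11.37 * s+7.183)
Set denominator = 0: s^3 + 5.5*s^2 + 11.37*s + 7.183 = (s + 1.1)(s^2 + 4.4*s + 6.53) = 0 → Poles: -1.1, -2.2 + 1.3j, -2.2 - 1.3j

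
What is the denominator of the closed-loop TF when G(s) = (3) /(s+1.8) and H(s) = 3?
Characteristic poly = G_den * H_den + G_num * H_num = (s + 1.8) + (9) = s + 10.8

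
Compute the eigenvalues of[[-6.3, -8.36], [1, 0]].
Eigenvalues solve det(λI - A) = 0.
Characteristic polynomial: λ^2 + 6.3*λ + 8.36 = 0.
Factor: (λ + 1.9)(λ + 4.4) = 0.
Roots: -1.9, -4.4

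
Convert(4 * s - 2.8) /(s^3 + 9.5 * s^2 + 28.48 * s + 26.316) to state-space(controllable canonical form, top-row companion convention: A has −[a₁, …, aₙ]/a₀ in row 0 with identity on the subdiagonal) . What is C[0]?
Reachable canonical form: C = numerator coefficients (right-aligned, zero-padded to length n).
num = 4*s - 2.8, C = [[0, 4, -2.8]].
C[0] = 0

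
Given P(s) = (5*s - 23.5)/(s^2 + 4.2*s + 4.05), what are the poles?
Set denominator = 0: s^2 + 4.2*s + 4.05 = (s + 2.7)(s + 1.5) = 0 → Poles: -1.5, -2.7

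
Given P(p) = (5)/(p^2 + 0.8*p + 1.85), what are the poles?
Set denominator = 0: p^2 + 0.8*p + 1.85 = 0 → Poles: -0.4 + 1.3j, -0.4 - 1.3j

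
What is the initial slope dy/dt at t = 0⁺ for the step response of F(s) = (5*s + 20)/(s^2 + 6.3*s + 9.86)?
IVT: y'(0⁺) = lim_{s→∞} s²·Y(s) = lim_{s→∞} s·F(s).
deg(num) = 1, deg(den) = 2, relative degree = 1, so s·F(s) → (leading num)/(leading den) = 5/1 = 5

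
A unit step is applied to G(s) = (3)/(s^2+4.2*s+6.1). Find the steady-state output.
FVT: lim_{t→∞} y(t) = lim_{s→0} s*Y(s) where Y(s) = G(s)/s.
= lim_{s→0} G(s) = G(0) = num(0)/den(0) = 3/6.1 = 0.4918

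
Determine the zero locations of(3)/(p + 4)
Numerator is a nonzero constant (3) → Zeros: none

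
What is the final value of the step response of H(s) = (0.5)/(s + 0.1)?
FVT: lim_{t→∞} y(t) = lim_{s→0} s*Y(s) where Y(s) = H(s)/s.
= lim_{s→0} H(s) = H(0) = num(0)/den(0) = 0.5/0.1 = 5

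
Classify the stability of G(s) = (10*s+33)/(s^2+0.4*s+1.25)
Denominator: s^2 + 0.4*s + 1.25. Poles: -0.2 + 1.1j, -0.2 - 1.1j. Stable (all poles in LHP)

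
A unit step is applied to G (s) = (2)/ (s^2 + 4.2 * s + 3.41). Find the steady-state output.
FVT: lim_{t→∞} y(t) = lim_{s→0} s*Y(s) where Y(s) = G(s)/s.
= lim_{s→0} G(s) = G(0) = num(0)/den(0) = 2/3.41 = 0.5865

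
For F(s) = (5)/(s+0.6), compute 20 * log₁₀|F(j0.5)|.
Substitute s = j*0.5: F(j0.5) = 4.91803 - 4.09836j.
|F(j0.5)| = sqrt(Re² + Im²) = 6.402.
20*log₁₀(6.402) = 16.13 dB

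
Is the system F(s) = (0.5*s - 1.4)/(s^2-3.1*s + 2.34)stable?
Denominator: s^2 - 3.1*s + 2.34 = (s - 1.3)(s - 1.8). Poles: 1.3, 1.8. All Re(p)<0: No (unstable)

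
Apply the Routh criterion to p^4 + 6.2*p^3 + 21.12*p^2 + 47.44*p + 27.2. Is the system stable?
Routh array:
p^4: [1, 21.12, 27.2]; p^3: [6.2, 47.44]; p^2: [13.4684, 27.2]; p^1: [34.9188]; p^0: [27.2]
First column: [1, 6.2, 13.4684, 34.9188, 27.2]. Sign changes = 0.
Yes, stable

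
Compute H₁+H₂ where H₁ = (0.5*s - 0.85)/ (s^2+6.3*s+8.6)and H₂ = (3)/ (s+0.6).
Parallel: H = H₁ + H₂ = (n₁·d₂ + n₂·d₁)/(d₁·d₂).
n₁·d₂ = 0.5*s^2 - 0.55*s - 0.51. n₂·d₁ = 3*s^2 + 18.9*s + 25.8. Sum = 3.5*s^2 + 18.35*s + 25.29. d₁·d₂ = s^3 + 6.9*s^2 + 12.38*s + 5.16.
H(s) = (3.5*s^2 + 18.35*s + 25.29)/(s^3 + 6.9*s^2 + 12.38*s + 5.16)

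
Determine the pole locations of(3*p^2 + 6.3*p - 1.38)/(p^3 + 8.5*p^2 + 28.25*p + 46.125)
Set denominator = 0: p^3 + 8.5*p^2 + 28.25*p + 46.125 = (p + 4.5)(p^2 + 4*p + 10.25) = 0 → Poles: -2 + 2.5j, -2 - 2.5j, -4.5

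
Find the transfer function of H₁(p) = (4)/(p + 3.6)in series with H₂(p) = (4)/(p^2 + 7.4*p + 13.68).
Series: H = H₁ · H₂ = (n₁·n₂)/(d₁·d₂).
Num: n₁·n₂ = 16. Den: d₁·d₂ = p^3 + 11*p^2 + 40.32*p + 49.248.
H(p) = (16)/(p^3 + 11*p^2 + 40.32*p + 49.248)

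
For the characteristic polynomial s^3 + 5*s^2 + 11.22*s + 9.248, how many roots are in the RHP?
s^3 + 5*s^2 + 11.22*s + 9.248 = (s + 1.6)(s^2 + 3.4*s + 5.78). Poles: -1.6, -1.7 + 1.7j, -1.7 - 1.7j. RHP poles (Re>0): 0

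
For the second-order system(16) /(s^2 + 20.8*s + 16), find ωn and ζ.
Standard form: ωn²/(s²+2ζωn·s+ωn²).
const=16=ωn² → ωn=4, s coeff=20.8=2ζωn → ζ=2.6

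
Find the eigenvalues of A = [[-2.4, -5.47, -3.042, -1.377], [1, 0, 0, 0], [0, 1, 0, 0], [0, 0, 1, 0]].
Eigenvalues solve det(λI - A) = 0.
Characteristic polynomial: λ^4 + 2.4*λ^3 + 5.47*λ^2 + 3.042*λ + 1.377 = 0.
Factor: (λ^2 + 0.6*λ + 0.34)(λ^2 + 1.8*λ + 4.05) = 0.
Roots: -0.3 + 0.5j, -0.3 - 0.5j, -0.9 + 1.8j, -0.9 - 1.8j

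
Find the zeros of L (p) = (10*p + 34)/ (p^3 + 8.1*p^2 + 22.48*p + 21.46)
Set numerator = 0: 10*p + 34 = 0 → Zeros: -3.4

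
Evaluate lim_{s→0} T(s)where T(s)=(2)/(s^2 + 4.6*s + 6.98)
DC gain = T(0) = num(0)/den(0) = 2/6.98 = 0.2865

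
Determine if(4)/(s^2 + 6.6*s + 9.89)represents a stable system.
Denominator: s^2 + 6.6*s + 9.89 = (s + 2.3)(s + 4.3). Poles: -2.3, -4.3. All Re(p)<0: Yes (stable)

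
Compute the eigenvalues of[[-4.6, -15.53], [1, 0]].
Eigenvalues solve det(λI - A) = 0.
Characteristic polynomial: λ^2 + 4.6*λ + 15.53 = 0.
Roots: -2.3 + 3.2j, -2.3 - 3.2j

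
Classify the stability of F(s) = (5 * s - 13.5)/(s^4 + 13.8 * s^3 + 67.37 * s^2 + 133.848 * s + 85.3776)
Denominator: s^4 + 13.8*s^3 + 67.37*s^2 + 133.848*s + 85.3776 = (s + 4.4)(s + 1.2)(s + 4.9)(s + 3.3). Poles: -1.2, -3.3, -4.4, -4.9. Stable (all poles in LHP)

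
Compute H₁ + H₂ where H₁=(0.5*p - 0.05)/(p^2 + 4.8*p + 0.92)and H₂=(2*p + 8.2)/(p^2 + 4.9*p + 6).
Parallel: H = H₁ + H₂ = (n₁·d₂ + n₂·d₁)/(d₁·d₂).
n₁·d₂ = 0.5*p^3 + 2.4*p^2 + 2.755*p - 0.3. n₂·d₁ = 2*p^3 + 17.8*p^2 + 41.2*p + 7.544. Sum = 2.5*p^3 + 20.2*p^2 + 43.955*p + 7.244. d₁·d₂ = p^4 + 9.7*p^3 + 30.44*p^2 + 33.308*p + 5.52.
H(p) = (2.5*p^3 + 20.2*p^2 + 43.955*p + 7.244)/(p^4 + 9.7*p^3 + 30.44*p^2 + 33.308*p + 5.52)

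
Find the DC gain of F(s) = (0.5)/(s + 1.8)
DC gain = F(0) = num(0)/den(0) = 0.5/1.8 = 0.2778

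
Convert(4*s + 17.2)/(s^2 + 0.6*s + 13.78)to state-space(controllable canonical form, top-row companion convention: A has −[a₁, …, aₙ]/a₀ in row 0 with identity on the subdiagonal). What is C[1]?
Reachable canonical form: C = numerator coefficients (right-aligned, zero-padded to length n).
num = 4*s + 17.2, C = [[4, 17.2]].
C[1] = 17.2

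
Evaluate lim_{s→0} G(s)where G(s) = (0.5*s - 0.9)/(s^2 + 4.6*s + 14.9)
DC gain = G(0) = num(0)/den(0) = -0.9/14.9 = -0.0604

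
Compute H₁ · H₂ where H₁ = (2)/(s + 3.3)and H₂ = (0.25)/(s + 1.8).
Series: H = H₁ · H₂ = (n₁·n₂)/(d₁·d₂).
Num: n₁·n₂ = 0.5. Den: d₁·d₂ = s^2 + 5.1*s + 5.94.
H(s) = (0.5)/(s^2 + 5.1*s + 5.94)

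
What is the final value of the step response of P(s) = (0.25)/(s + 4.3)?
FVT: lim_{t→∞} y(t) = lim_{s→0} s*Y(s) where Y(s) = P(s)/s.
= lim_{s→0} P(s) = P(0) = num(0)/den(0) = 0.25/4.3 = 0.05814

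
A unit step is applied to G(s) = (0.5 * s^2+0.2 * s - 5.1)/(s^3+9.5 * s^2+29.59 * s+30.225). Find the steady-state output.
FVT: lim_{t→∞} y(t) = lim_{s→0} s*Y(s) where Y(s) = G(s)/s.
= lim_{s→0} G(s) = G(0) = num(0)/den(0) = -5.1/30.225 = -0.1687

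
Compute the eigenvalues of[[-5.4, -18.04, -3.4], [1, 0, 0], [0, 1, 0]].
Eigenvalues solve det(λI - A) = 0.
Characteristic polynomial: λ^3 + 5.4*λ^2 + 18.04*λ + 3.4 = 0.
Factor: (λ + 0.2)(λ^2 + 5.2*λ + 17) = 0.
Roots: -0.2, -2.6 + 3.2j, -2.6 - 3.2j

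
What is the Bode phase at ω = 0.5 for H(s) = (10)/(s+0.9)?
Substitute s = j*0.5: H(j0.5) = 8.49057 - 4.71698j.
∠H(j0.5) = atan2(Im, Re) = atan2(-4.71698, 8.49057) = -29.05°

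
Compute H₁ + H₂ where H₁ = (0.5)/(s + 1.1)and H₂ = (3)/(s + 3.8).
Parallel: H = H₁ + H₂ = (n₁·d₂ + n₂·d₁)/(d₁·d₂).
n₁·d₂ = 0.5*s + 1.9. n₂·d₁ = 3*s + 3.3. Sum = 3.5*s + 5.2. d₁·d₂ = s^2 + 4.9*s + 4.18.
H(s) = (3.5*s + 5.2)/(s^2 + 4.9*s + 4.18)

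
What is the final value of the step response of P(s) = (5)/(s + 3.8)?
FVT: lim_{t→∞} y(t) = lim_{s→0} s*Y(s) where Y(s) = P(s)/s.
= lim_{s→0} P(s) = P(0) = num(0)/den(0) = 5/3.8 = 1.316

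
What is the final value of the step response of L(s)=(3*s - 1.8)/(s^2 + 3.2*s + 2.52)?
FVT: lim_{t→∞} y(t) = lim_{s→0} s*Y(s) where Y(s) = L(s)/s.
= lim_{s→0} L(s) = L(0) = num(0)/den(0) = -1.8/2.52 = -0.7143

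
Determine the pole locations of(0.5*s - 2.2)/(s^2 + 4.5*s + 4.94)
Set denominator = 0: s^2 + 4.5*s + 4.94 = (s + 1.9)(s + 2.6) = 0 → Poles: -1.9, -2.6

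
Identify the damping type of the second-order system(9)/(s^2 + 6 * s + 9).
Standard form: ωn²/(s²+2ζωn·s+ωn²) gives ωn=3, ζ=1.
Critically damped (ζ = 1)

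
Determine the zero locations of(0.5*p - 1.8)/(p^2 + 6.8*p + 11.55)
Set numerator = 0: 0.5*p - 1.8 = 0 → Zeros: 3.6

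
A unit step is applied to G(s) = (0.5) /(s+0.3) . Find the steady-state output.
FVT: lim_{t→∞} y(t) = lim_{s→0} s*Y(s) where Y(s) = G(s)/s.
= lim_{s→0} G(s) = G(0) = num(0)/den(0) = 0.5/0.3 = 1.667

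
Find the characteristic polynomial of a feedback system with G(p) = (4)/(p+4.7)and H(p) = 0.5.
Characteristic poly = G_den * H_den + G_num * H_num = (p + 4.7) + (2) = p + 6.7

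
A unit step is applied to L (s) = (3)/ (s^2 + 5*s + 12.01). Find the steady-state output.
FVT: lim_{t→∞} y(t) = lim_{s→0} s*Y(s) where Y(s) = L(s)/s.
= lim_{s→0} L(s) = L(0) = num(0)/den(0) = 3/12.01 = 0.2498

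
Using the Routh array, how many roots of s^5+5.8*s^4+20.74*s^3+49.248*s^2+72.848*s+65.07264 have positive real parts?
Routh array:
s^5: [1, 20.74, 72.848]; s^4: [5.8, 49.248, 65.07264]; s^3: [12.249, 61.6286]; s^2: [20.0663, 65.07264]; s^1: [21.9066]; s^0: [65.07264]
First column: [1, 5.8, 12.249, 20.0663, 21.9066, 65.07264]. Sign changes = RHP roots = 0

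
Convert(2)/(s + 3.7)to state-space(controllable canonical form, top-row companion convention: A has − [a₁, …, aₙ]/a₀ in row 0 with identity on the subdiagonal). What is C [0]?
Reachable canonical form: C = numerator coefficients (right-aligned, zero-padded to length n).
num = 2, C = [[2]].
C[0] = 2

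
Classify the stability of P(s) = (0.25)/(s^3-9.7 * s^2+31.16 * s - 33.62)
Denominator: s^3 - 9.7*s^2 + 31.16*s - 33.62 = (s - 4.1)(s^2 - 5.6*s + 8.2). Poles: 2.8 + 0.6j, 2.8 - 0.6j, 4.1. Unstable (3 pole(s) in RHP)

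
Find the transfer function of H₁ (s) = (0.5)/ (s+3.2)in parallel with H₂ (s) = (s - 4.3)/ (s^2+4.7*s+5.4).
Parallel: H = H₁ + H₂ = (n₁·d₂ + n₂·d₁)/(d₁·d₂).
n₁·d₂ = 0.5*s^2 + 2.35*s + 2.7. n₂·d₁ = s^2 - 1.1*s - 13.76. Sum = 1.5*s^2 + 1.25*s - 11.06. d₁·d₂ = s^3 + 7.9*s^2 + 20.44*s + 17.28.
H(s) = (1.5*s^2 + 1.25*s - 11.06)/(s^3 + 7.9*s^2 + 20.44*s + 17.28)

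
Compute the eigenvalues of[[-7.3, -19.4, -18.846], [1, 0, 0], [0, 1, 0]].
Eigenvalues solve det(λI - A) = 0.
Characteristic polynomial: λ^3 + 7.3*λ^2 + 19.4*λ + 18.846 = 0.
Factor: (λ + 2.7)(λ^2 + 4.6*λ + 6.98) = 0.
Roots: -2.3 + 1.3j, -2.3 - 1.3j, -2.7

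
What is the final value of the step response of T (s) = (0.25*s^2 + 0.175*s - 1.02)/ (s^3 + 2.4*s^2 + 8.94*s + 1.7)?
FVT: lim_{t→∞} y(t) = lim_{s→0} s*Y(s) where Y(s) = T(s)/s.
= lim_{s→0} T(s) = T(0) = num(0)/den(0) = -1.02/1.7 = -0.6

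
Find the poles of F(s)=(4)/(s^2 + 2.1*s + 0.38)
Set denominator = 0: s^2 + 2.1*s + 0.38 = (s + 0.2)(s + 1.9) = 0 → Poles: -0.2, -1.9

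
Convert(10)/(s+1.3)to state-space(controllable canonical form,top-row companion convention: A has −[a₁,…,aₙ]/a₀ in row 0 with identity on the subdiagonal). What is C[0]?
Reachable canonical form: C = numerator coefficients (right-aligned, zero-padded to length n).
num = 10, C = [[10]].
C[0] = 10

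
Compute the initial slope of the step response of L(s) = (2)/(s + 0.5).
IVT: y'(0⁺) = lim_{s→∞} s²·Y(s) = lim_{s→∞} s·L(s).
deg(num) = 0, deg(den) = 1, relative degree = 1, so s·L(s) → (leading num)/(leading den) = 2/1 = 2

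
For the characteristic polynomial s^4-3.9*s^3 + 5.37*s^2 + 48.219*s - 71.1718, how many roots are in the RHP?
s^4 - 3.9*s^3 + 5.37*s^2 + 48.219*s - 71.1718 = (s - 1.4)(s + 2.9)(s^2 - 5.4*s + 17.53). Poles: -2.9, 1.4, 2.7 + 3.2j, 2.7 - 3.2j. RHP poles (Re>0): 3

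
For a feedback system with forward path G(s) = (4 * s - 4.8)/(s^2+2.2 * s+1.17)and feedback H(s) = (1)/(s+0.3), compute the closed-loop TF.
Closed-loop T = G/(1+GH).
Numerator: G_num * H_den = 4*s^2 - 3.6*s - 1.44.
Denominator: G_den * H_den + G_num * H_num = (s^3 + 2.5*s^2 + 1.83*s + 0.351) + (4*s - 4.8) = s^3 + 2.5*s^2 + 5.83*s - 4.449.
T(s) = (4*s^2 - 3.6*s - 1.44)/(s^3 + 2.5*s^2 + 5.83*s - 4.449)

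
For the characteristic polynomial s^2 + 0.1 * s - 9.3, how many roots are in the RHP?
s^2 + 0.1*s - 9.3 = (s - 3)(s + 3.1). Poles: -3.1, 3. RHP poles (Re>0): 1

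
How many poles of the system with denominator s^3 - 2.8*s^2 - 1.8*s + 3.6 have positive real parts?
s^3 - 2.8*s^2 - 1.8*s + 3.6 = (s - 3)(s - 1)(s + 1.2). Poles: -1.2, 1, 3. RHP poles (Re>0): 2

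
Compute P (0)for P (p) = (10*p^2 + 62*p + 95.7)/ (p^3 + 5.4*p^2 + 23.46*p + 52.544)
DC gain = P(0) = num(0)/den(0) = 95.7/52.544 = 1.821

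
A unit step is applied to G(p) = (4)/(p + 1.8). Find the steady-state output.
FVT: lim_{t→∞} y(t) = lim_{p→0} p*Y(p) where Y(p) = G(p)/p.
= lim_{p→0} G(p) = G(0) = num(0)/den(0) = 4/1.8 = 2.222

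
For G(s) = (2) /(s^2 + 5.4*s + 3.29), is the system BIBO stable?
Denominator: s^2 + 5.4*s + 3.29 = (s + 4.7)(s + 0.7). Poles: -0.7, -4.7. All Re(p)<0: Yes (stable)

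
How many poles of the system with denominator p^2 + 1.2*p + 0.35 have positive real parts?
p^2 + 1.2*p + 0.35 = (p + 0.7)(p + 0.5). Poles: -0.5, -0.7. RHP poles (Re>0): 0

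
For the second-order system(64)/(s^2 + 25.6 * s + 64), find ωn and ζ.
Standard form: ωn²/(s²+2ζωn·s+ωn²).
const=64=ωn² → ωn=8, s coeff=25.6=2ζωn → ζ=1.6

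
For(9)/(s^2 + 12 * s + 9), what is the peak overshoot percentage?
Standard form: ωn²/(s²+2ζωn·s+ωn²) → ωn = 3, ζ = 2.
ζ ≥ 1, so the response is non-oscillatory: peak overshoot = 0%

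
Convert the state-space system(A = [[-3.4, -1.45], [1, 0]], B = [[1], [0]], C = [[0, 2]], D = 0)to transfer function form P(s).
P(s) = C(sI - A)⁻¹B + D.
Characteristic polynomial det(sI - A) = s^2 + 3.4*s + 1.45.
Numerator from C·adj(sI-A)·B + D·det(sI-A) = 2.
P(s) = (2)/(s^2 + 3.4*s + 1.45)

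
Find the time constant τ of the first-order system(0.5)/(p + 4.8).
First-order system: τ = -1/pole. Pole = -4.8. τ = -1/(-4.8) = 0.2083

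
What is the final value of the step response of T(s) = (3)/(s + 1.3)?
FVT: lim_{t→∞} y(t) = lim_{s→0} s*Y(s) where Y(s) = T(s)/s.
= lim_{s→0} T(s) = T(0) = num(0)/den(0) = 3/1.3 = 2.308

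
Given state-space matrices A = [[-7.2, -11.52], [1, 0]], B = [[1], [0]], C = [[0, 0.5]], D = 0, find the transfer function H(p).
H(p) = C(pI - A)⁻¹B + D.
Characteristic polynomial det(pI - A) = p^2 + 7.2*p + 11.52.
Numerator from C·adj(pI-A)·B + D·det(pI-A) = 0.5.
H(p) = (0.5)/(p^2 + 7.2*p + 11.52)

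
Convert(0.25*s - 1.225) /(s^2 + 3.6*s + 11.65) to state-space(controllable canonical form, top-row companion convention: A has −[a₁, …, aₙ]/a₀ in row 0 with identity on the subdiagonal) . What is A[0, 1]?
Reachable canonical form for den = s^2 + 3.6*s + 11.65: top row of A = -[a₁,a₂,...,aₙ]/a₀, ones on the subdiagonal, zeros elsewhere.
A = [[-3.6, -11.65], [1, 0]].
A[0,1] = -11.65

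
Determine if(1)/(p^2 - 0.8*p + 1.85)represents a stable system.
Denominator: p^2 - 0.8*p + 1.85. Poles: 0.4 + 1.3j, 0.4 - 1.3j. All Re(p)<0: No (unstable)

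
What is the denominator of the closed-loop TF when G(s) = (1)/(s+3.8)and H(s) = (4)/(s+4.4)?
Characteristic poly = G_den * H_den + G_num * H_num = (s^2 + 8.2*s + 16.72) + (4) = s^2 + 8.2*s + 20.72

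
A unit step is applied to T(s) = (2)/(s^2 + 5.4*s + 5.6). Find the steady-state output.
FVT: lim_{t→∞} y(t) = lim_{s→0} s*Y(s) where Y(s) = T(s)/s.
= lim_{s→0} T(s) = T(0) = num(0)/den(0) = 2/5.6 = 0.3571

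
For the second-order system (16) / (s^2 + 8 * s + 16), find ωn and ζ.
Standard form: ωn²/(s²+2ζωn·s+ωn²).
const=16=ωn² → ωn=4, s coeff=8=2ζωn → ζ=1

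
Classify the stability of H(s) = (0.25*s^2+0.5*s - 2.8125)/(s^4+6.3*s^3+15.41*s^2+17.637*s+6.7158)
Denominator: s^4 + 6.3*s^3 + 15.41*s^2 + 17.637*s + 6.7158 = (s + 2.6)(s + 0.7)(s^2 + 3*s + 3.69). Poles: -0.7, -1.5 + 1.2j, -1.5 - 1.2j, -2.6. Stable (all poles in LHP)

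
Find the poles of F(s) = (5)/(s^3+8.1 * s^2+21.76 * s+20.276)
Set denominator = 0: s^3 + 8.1*s^2 + 21.76*s + 20.276 = (s + 3.7)(s^2 + 4.4*s + 5.48) = 0 → Poles: -2.2 + 0.8j, -2.2 - 0.8j, -3.7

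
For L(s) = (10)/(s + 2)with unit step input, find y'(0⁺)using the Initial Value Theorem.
IVT: y'(0⁺) = lim_{s→∞} s²·Y(s) = lim_{s→∞} s·L(s).
deg(num) = 0, deg(den) = 1, relative degree = 1, so s·L(s) → (leading num)/(leading den) = 10/1 = 10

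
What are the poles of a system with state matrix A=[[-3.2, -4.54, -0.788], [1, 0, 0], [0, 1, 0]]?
Eigenvalues solve det(λI - A) = 0.
Characteristic polynomial: λ^3 + 3.2*λ^2 + 4.54*λ + 0.788 = 0.
Factor: (λ + 0.2)(λ^2 + 3*λ + 3.94) = 0.
Roots: -0.2, -1.5 + 1.3j, -1.5 - 1.3j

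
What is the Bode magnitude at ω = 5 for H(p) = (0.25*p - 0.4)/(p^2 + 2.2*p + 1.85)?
Substitute p = j*5: H(j5) = 0.035027 - 0.0373522j.
|H(j5)| = sqrt(Re² + Im²) = 0.05121.
20*log₁₀(0.05121) = -25.81 dB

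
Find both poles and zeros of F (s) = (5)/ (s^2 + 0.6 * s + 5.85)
Set denominator = 0: s^2 + 0.6*s + 5.85 = 0 → Poles: -0.3 + 2.4j, -0.3 - 2.4j
Numerator is a nonzero constant (5) → Zeros: none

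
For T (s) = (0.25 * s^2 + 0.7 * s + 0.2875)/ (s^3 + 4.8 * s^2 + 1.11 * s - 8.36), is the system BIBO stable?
Denominator: s^3 + 4.8*s^2 + 1.11*s - 8.36 = (s - 1.1)(s + 4)(s + 1.9). Poles: -1.9, -4, 1.1. All Re(p)<0: No (unstable)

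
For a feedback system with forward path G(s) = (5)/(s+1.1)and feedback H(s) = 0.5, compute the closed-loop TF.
Closed-loop T = G/(1+GH).
Numerator: G_num * H_den = 5.
Denominator: G_den * H_den + G_num * H_num = (s + 1.1) + (2.5) = s + 3.6.
T(s) = (5)/(s + 3.6)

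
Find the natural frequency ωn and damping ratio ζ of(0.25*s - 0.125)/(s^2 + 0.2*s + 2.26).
Underdamped: complex pole -0.1 + 1.5j. ωn = |pole| = 1.503, ζ = -Re(pole)/ωn = 0.06652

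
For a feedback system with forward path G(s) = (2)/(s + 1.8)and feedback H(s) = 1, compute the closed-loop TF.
Closed-loop T = G/(1+GH).
Numerator: G_num * H_den = 2.
Denominator: G_den * H_den + G_num * H_num = (s + 1.8) + (2) = s + 3.8.
T(s) = (2)/(s + 3.8)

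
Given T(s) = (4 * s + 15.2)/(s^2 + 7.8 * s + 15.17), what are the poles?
Set denominator = 0: s^2 + 7.8*s + 15.17 = (s + 3.7)(s + 4.1) = 0 → Poles: -3.7, -4.1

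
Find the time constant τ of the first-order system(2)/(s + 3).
First-order system: τ = -1/pole. Pole = -3. τ = -1/(-3) = 0.3333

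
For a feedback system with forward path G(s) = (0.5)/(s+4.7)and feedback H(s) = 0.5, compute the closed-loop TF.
Closed-loop T = G/(1+GH).
Numerator: G_num * H_den = 0.5.
Denominator: G_den * H_den + G_num * H_num = (s + 4.7) + (0.25) = s + 4.95.
T(s) = (0.5)/(s + 4.95)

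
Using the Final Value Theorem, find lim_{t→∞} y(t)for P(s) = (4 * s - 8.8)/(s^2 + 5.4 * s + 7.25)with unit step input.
FVT: lim_{t→∞} y(t) = lim_{s→0} s*Y(s) where Y(s) = P(s)/s.
= lim_{s→0} P(s) = P(0) = num(0)/den(0) = -8.8/7.25 = -1.214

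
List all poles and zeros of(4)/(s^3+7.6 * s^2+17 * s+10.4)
Set denominator = 0: s^3 + 7.6*s^2 + 17*s + 10.4 = (s + 1)(s + 4)(s + 2.6) = 0 → Poles: -1, -2.6, -4
Numerator is a nonzero constant (4) → Zeros: none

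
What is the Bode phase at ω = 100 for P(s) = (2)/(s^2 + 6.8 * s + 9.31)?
Substitute s = j*100: P(j100) = -0.000199263 - 1.35625e-05j.
∠P(j100) = atan2(Im, Re) = atan2(-1.35625e-05, -0.000199263) = -176.11°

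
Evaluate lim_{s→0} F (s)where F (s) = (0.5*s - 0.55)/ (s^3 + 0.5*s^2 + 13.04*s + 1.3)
DC gain = F(0) = num(0)/den(0) = -0.55/1.3 = -0.4231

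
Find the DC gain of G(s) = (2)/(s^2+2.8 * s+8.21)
DC gain = G(0) = num(0)/den(0) = 2/8.21 = 0.2436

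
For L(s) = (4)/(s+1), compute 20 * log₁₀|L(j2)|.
Substitute s = j*2: L(j2) = 0.8 - 1.6j.
|L(j2)| = sqrt(Re² + Im²) = 1.789.
20*log₁₀(1.789) = 5.05 dB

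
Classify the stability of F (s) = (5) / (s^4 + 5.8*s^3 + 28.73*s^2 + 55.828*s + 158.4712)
Denominator: s^4 + 5.8*s^3 + 28.73*s^2 + 55.828*s + 158.4712 = (s^2 + 0.4*s + 9.04)(s^2 + 5.4*s + 17.53). Poles: -0.2 + 3j, -0.2 - 3j, -2.7 + 3.2j, -2.7 - 3.2j. Stable (all poles in LHP)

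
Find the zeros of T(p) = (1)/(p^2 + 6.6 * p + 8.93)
Numerator is a nonzero constant (1) → Zeros: none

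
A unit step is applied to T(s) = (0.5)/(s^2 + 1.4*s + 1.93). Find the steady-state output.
FVT: lim_{t→∞} y(t) = lim_{s→0} s*Y(s) where Y(s) = T(s)/s.
= lim_{s→0} T(s) = T(0) = num(0)/den(0) = 0.5/1.93 = 0.2591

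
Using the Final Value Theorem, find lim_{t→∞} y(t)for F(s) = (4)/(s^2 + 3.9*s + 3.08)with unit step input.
FVT: lim_{t→∞} y(t) = lim_{s→0} s*Y(s) where Y(s) = F(s)/s.
= lim_{s→0} F(s) = F(0) = num(0)/den(0) = 4/3.08 = 1.299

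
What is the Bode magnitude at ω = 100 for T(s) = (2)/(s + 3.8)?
Substitute s = j*100: T(j100) = 0.000758904 - 0.0199712j.
|T(j100)| = sqrt(Re² + Im²) = 0.01999.
20*log₁₀(0.01999) = -33.99 dB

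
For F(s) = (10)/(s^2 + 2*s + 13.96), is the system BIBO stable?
Denominator: s^2 + 2*s + 13.96. Poles: -1 + 3.6j, -1 - 3.6j. All Re(p)<0: Yes (stable)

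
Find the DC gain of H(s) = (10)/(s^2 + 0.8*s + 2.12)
DC gain = H(0) = num(0)/den(0) = 10/2.12 = 4.717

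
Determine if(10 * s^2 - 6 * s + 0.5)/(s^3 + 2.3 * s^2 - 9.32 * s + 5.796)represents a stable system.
Denominator: s^3 + 2.3*s^2 - 9.32*s + 5.796 = (s - 0.9)(s - 1.4)(s + 4.6). Poles: -4.6, 0.9, 1.4. All Re(p)<0: No (unstable)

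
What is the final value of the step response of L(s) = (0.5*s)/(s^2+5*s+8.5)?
FVT: lim_{t→∞} y(t) = lim_{s→0} s*Y(s) where Y(s) = L(s)/s.
= lim_{s→0} L(s) = L(0) = num(0)/den(0) = 0/8.5 = 0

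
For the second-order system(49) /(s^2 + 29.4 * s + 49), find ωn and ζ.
Standard form: ωn²/(s²+2ζωn·s+ωn²).
const=49=ωn² → ωn=7, s coeff=29.4=2ζωn → ζ=2.1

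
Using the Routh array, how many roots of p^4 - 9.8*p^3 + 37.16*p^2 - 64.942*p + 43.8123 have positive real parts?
Routh array:
p^4: [1, 37.16, 43.8123]; p^3: [-9.8, -64.942]; p^2: [30.5333, 43.8123]; p^1: [-50.8799]; p^0: [43.8123]
First column: [1, -9.8, 30.5333, -50.8799, 43.8123]. Sign changes = RHP roots = 4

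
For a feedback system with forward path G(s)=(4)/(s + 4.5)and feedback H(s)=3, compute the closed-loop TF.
Closed-loop T = G/(1+GH).
Numerator: G_num * H_den = 4.
Denominator: G_den * H_den + G_num * H_num = (s + 4.5) + (12) = s + 16.5.
T(s) = (4)/(s + 16.5)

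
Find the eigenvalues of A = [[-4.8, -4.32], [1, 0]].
Eigenvalues solve det(λI - A) = 0.
Characteristic polynomial: λ^2 + 4.8*λ + 4.32 = 0.
Factor: (λ + 1.2)(λ + 3.6) = 0.
Roots: -1.2, -3.6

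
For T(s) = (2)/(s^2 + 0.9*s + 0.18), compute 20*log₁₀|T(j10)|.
Substitute s = j*10: T(j10) = -0.0198745 - 0.00179193j.
|T(j10)| = sqrt(Re² + Im²) = 0.01996.
20*log₁₀(0.01996) = -34.00 dB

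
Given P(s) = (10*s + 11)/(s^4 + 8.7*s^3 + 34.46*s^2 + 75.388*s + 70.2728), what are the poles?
Set denominator = 0: s^4 + 8.7*s^3 + 34.46*s^2 + 75.388*s + 70.2728 = (s + 2.6)(s + 2.9)(s^2 + 3.2*s + 9.32) = 0 → Poles: -1.6 + 2.6j, -1.6 - 2.6j, -2.6, -2.9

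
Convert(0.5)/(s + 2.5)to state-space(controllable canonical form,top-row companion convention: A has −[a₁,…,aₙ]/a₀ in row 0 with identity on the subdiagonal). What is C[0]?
Reachable canonical form: C = numerator coefficients (right-aligned, zero-padded to length n).
num = 0.5, C = [[0.5]].
C[0] = 0.5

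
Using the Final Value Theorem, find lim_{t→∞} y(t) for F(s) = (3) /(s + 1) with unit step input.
FVT: lim_{t→∞} y(t) = lim_{s→0} s*Y(s) where Y(s) = F(s)/s.
= lim_{s→0} F(s) = F(0) = num(0)/den(0) = 3/1 = 3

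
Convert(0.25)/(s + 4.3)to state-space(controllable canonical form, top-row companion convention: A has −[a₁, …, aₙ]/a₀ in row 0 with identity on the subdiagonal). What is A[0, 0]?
Reachable canonical form for den = s + 4.3: top row of A = -[a₁,a₂,...,aₙ]/a₀, ones on the subdiagonal, zeros elsewhere.
A = [[-4.3]].
A[0,0] = -4.3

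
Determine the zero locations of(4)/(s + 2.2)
Numerator is a nonzero constant (4) → Zeros: none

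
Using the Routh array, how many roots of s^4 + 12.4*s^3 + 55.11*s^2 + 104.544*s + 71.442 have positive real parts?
Routh array:
s^4: [1, 55.11, 71.442]; s^3: [12.4, 104.544]; s^2: [46.679, 71.442]; s^1: [85.5659]; s^0: [71.442]
First column: [1, 12.4, 46.679, 85.5659, 71.442]. Sign changes = RHP roots = 0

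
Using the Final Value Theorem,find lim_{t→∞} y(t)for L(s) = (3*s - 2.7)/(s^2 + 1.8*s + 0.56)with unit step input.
FVT: lim_{t→∞} y(t) = lim_{s→0} s*Y(s) where Y(s) = L(s)/s.
= lim_{s→0} L(s) = L(0) = num(0)/den(0) = -2.7/0.56 = -4.821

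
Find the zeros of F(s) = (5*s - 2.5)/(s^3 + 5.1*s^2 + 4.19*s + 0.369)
Set numerator = 0: 5*s - 2.5 = 0 → Zeros: 0.5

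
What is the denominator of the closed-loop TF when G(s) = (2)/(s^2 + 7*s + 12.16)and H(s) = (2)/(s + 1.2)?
Characteristic poly = G_den * H_den + G_num * H_num = (s^3 + 8.2*s^2 + 20.56*s + 14.592) + (4) = s^3 + 8.2*s^2 + 20.56*s + 18.592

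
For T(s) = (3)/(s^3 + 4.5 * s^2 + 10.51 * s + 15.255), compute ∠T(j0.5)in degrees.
Substitute s = j*0.5: T(j0.5) = 0.187588 - 0.0681052j.
∠T(j0.5) = atan2(Im, Re) = atan2(-0.0681052, 0.187588) = -19.95°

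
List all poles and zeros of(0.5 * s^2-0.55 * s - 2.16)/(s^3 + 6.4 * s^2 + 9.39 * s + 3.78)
Set denominator = 0: s^3 + 6.4*s^2 + 9.39*s + 3.78 = (s + 4.5)(s + 0.7)(s + 1.2) = 0 → Poles: -0.7, -1.2, -4.5
Set numerator = 0: 0.5*s^2 - 0.55*s - 2.16 = 0.5*(s + 1.6)(s - 2.7) = 0 → Zeros: -1.6, 2.7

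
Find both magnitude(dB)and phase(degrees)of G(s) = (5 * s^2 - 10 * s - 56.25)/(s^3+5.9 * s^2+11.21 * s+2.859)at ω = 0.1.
Substitute s = j*0.1: G(j0.1) = -17.4569 + 6.62562j.
|G| = 20*log₁₀(sqrt(Re²+Im²)) = 25.42 dB.
∠G = atan2(Im, Re) = 159.22°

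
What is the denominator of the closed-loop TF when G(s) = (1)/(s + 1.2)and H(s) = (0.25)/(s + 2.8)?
Characteristic poly = G_den * H_den + G_num * H_num = (s^2 + 4*s + 3.36) + (0.25) = s^2 + 4*s + 3.61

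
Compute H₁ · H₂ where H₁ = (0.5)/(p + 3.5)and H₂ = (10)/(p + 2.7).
Series: H = H₁ · H₂ = (n₁·n₂)/(d₁·d₂).
Num: n₁·n₂ = 5. Den: d₁·d₂ = p^2 + 6.2*p + 9.45.
H(p) = (5)/(p^2 + 6.2*p + 9.45)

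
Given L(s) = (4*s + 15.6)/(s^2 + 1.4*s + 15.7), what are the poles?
Set denominator = 0: s^2 + 1.4*s + 15.7 = 0 → Poles: -0.7 + 3.9j, -0.7 - 3.9j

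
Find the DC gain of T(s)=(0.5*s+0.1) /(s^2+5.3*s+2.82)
DC gain = T(0) = num(0)/den(0) = 0.1/2.82 = 0.03546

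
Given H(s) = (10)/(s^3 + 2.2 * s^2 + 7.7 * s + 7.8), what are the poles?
Set denominator = 0: s^3 + 2.2*s^2 + 7.7*s + 7.8 = (s + 1.2)(s^2 + s + 6.5) = 0 → Poles: -0.5 + 2.5j, -0.5 - 2.5j, -1.2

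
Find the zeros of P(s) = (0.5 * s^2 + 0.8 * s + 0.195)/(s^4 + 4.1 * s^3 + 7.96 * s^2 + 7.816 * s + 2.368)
Set numerator = 0: 0.5*s^2 + 0.8*s + 0.195 = 0.5*(s + 0.3)(s + 1.3) = 0 → Zeros: -0.3, -1.3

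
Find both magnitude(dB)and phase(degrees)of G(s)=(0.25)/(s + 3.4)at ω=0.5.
Substitute s = j*0.5: G(j0.5) = 0.0719729 - 0.0105843j.
|G| = 20*log₁₀(sqrt(Re²+Im²)) = -22.76 dB.
∠G = atan2(Im, Re) = -8.37°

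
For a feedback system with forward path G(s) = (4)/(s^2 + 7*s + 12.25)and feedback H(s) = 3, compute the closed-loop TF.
Closed-loop T = G/(1+GH).
Numerator: G_num * H_den = 4.
Denominator: G_den * H_den + G_num * H_num = (s^2 + 7*s + 12.25) + (12) = s^2 + 7*s + 24.25.
T(s) = (4)/(s^2 + 7*s + 24.25)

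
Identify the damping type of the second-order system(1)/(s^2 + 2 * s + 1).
Standard form: ωn²/(s²+2ζωn·s+ωn²) gives ωn=1, ζ=1.
Critically damped (ζ = 1)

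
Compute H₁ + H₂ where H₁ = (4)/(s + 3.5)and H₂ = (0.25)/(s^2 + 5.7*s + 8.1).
Parallel: H = H₁ + H₂ = (n₁·d₂ + n₂·d₁)/(d₁·d₂).
n₁·d₂ = 4*s^2 + 22.8*s + 32.4. n₂·d₁ = 0.25*s + 0.875. Sum = 4*s^2 + 23.05*s + 33.275. d₁·d₂ = s^3 + 9.2*s^2 + 28.05*s + 28.35.
H(s) = (4*s^2 + 23.05*s + 33.275)/(s^3 + 9.2*s^2 + 28.05*s + 28.35)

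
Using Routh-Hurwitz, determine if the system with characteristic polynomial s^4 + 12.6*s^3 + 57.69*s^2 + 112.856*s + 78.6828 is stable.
Routh array:
s^4: [1, 57.69, 78.6828]; s^3: [12.6, 112.856]; s^2: [48.7332, 78.6828]; s^1: [92.5125]; s^0: [78.6828]
First column: [1, 12.6, 48.7332, 92.5125, 78.6828]. Sign changes = 0.
Yes, stable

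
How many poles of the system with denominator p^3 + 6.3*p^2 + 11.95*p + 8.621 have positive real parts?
p^3 + 6.3*p^2 + 11.95*p + 8.621 = (p + 3.7)(p^2 + 2.6*p + 2.33). Poles: -1.3 + 0.8j, -1.3 - 0.8j, -3.7. RHP poles (Re>0): 0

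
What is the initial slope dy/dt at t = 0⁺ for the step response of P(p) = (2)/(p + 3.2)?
IVT: y'(0⁺) = lim_{p→∞} p²·Y(p) = lim_{p→∞} p·P(p).
deg(num) = 0, deg(den) = 1, relative degree = 1, so p·P(p) → (leading num)/(leading den) = 2/1 = 2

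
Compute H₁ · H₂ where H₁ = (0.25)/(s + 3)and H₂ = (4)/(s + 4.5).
Series: H = H₁ · H₂ = (n₁·n₂)/(d₁·d₂).
Num: n₁·n₂ = 1. Den: d₁·d₂ = s^2 + 7.5*s + 13.5.
H(s) = (1)/(s^2 + 7.5*s + 13.5)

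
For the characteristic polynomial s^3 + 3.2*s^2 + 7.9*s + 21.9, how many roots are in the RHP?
s^3 + 3.2*s^2 + 7.9*s + 21.9 = (s + 3)(s^2 + 0.2*s + 7.3). Poles: -0.1 + 2.7j, -0.1 - 2.7j, -3. RHP poles (Re>0): 0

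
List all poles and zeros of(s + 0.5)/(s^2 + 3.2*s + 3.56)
Set denominator = 0: s^2 + 3.2*s + 3.56 = 0 → Poles: -1.6 + 1j, -1.6 - 1j
Set numerator = 0: s + 0.5 = 0 → Zeros: -0.5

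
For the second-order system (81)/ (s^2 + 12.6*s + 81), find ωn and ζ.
Standard form: ωn²/(s²+2ζωn·s+ωn²).
const=81=ωn² → ωn=9, s coeff=12.6=2ζωn → ζ=0.7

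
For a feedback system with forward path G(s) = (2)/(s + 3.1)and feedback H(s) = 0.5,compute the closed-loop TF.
Closed-loop T = G/(1+GH).
Numerator: G_num * H_den = 2.
Denominator: G_den * H_den + G_num * H_num = (s + 3.1) + (1) = s + 4.1.
T(s) = (2)/(s + 4.1)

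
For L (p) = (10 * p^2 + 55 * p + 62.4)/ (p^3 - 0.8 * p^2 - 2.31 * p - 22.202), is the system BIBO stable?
Denominator: p^3 - 0.8*p^2 - 2.31*p - 22.202 = (p - 3.4)(p^2 + 2.6*p + 6.53). Poles: -1.3 + 2.2j, -1.3 - 2.2j, 3.4. All Re(p)<0: No (unstable)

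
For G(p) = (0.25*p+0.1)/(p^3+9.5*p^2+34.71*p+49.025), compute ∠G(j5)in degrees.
Substitute p = j*5: G(j5) = 0.00110454 - 0.00634766j.
∠G(j5) = atan2(Im, Re) = atan2(-0.00634766, 0.00110454) = -80.13°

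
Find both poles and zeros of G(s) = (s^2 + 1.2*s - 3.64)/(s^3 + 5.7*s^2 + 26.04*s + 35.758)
Set denominator = 0: s^3 + 5.7*s^2 + 26.04*s + 35.758 = (s + 1.9)(s^2 + 3.8*s + 18.82) = 0 → Poles: -1.9, -1.9 + 3.9j, -1.9 - 3.9j
Set numerator = 0: s^2 + 1.2*s - 3.64 = (s - 1.4)(s + 2.6) = 0 → Zeros: -2.6, 1.4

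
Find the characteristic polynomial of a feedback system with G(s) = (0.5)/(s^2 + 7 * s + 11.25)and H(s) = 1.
Characteristic poly = G_den * H_den + G_num * H_num = (s^2 + 7*s + 11.25) + (0.5) = s^2 + 7*s + 11.75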